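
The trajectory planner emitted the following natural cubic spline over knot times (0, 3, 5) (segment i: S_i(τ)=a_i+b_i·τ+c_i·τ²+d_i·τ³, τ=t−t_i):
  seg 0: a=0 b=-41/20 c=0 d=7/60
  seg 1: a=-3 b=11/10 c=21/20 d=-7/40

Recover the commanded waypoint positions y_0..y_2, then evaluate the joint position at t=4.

y_0 = S_0(0) = a_0 = 0
y_1 = S_1(0) = a_1 = -3
y_2 = S_1(2) = 2
t_q=4 is in segment 1 (τ=1); S_1(τ)=-41/40

y_0=0 y_1=-3 y_2=2
S(4) = -41/40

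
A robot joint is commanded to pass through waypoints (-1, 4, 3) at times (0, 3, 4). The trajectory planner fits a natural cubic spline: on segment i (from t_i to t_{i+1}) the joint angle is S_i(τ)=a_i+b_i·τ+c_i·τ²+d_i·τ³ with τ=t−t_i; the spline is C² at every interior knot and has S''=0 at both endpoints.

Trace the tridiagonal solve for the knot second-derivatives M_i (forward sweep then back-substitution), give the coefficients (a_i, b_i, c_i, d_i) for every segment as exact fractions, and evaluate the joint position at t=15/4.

  seg 0: a=-1 b=8/3 c=0 d=-1/9
  seg 1: a=4 b=-1/3 c=-1 d=1/3
S(15/4) = 213/64

Δ: Δ0=5/3, Δ1=-1
row 1: diag=8, rhs=-16; c'=1/8, d'=-2
back: M1=-2
M: M0=0, M1=-2, M2=0
seg 0: a=-1, c=M0/2=0, d=(M1−M0)/(6·3)=-1/9, b=Δ0−h0·(2M0+M1)/6=8/3
seg 1: a=4, c=M1/2=-1, d=(M2−M1)/(6·1)=1/3, b=Δ1−h1·(2M1+M2)/6=-1/3
t_q=15/4 → seg 1, τ=3/4; S=4+-1/3·τ+-1·τ²+1/3·τ³=213/64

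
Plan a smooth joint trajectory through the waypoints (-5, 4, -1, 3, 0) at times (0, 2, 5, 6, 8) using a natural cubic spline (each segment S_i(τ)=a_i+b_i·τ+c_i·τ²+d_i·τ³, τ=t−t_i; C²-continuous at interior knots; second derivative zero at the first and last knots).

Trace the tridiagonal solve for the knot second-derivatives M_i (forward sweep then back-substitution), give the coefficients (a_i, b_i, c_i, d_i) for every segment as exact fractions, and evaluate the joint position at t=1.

  seg 0: a=-5 b=4033/624 c=0 d=-1225/2496
  seg 1: a=4 b=179/312 c=-1225/416 d=211/288
  seg 2: a=-1 b=3353/1248 c=759/208 d=-2915/1248
  seg 3: a=3 b=929/312 c=-1397/416 d=1397/2496
S(1) = 809/832

Δ: Δ0=9/2, Δ1=-5/3, Δ2=4, Δ3=-3/2
row 1: diag=10, rhs=-37; c'=3/10, d'=-37/10
row 2: denom=8−3·3/10=71/10; d'=(34−3·-37/10)/(71/10)=451/71
row 3: denom=6−1·10/71=416/71; d'=(-33−1·451/71)/(416/71)=-1397/208
back: M3=-1397/208
back: M2=451/71−10/71·-1397/208=759/104
back: M1=-37/10−3/10·759/104=-1225/208
M: M0=0, M1=-1225/208, M2=759/104, M3=-1397/208, M4=0
seg 0: a=-5, c=M0/2=0, d=(M1−M0)/(6·2)=-1225/2496, b=Δ0−h0·(2M0+M1)/6=4033/624
seg 1: a=4, c=M1/2=-1225/416, d=(M2−M1)/(6·3)=211/288, b=Δ1−h1·(2M1+M2)/6=179/312
seg 2: a=-1, c=M2/2=759/208, d=(M3−M2)/(6·1)=-2915/1248, b=Δ2−h2·(2M2+M3)/6=3353/1248
seg 3: a=3, c=M3/2=-1397/416, d=(M4−M3)/(6·2)=1397/2496, b=Δ3−h3·(2M3+M4)/6=929/312
t_q=1 → seg 0, τ=1; S=-5+4033/624·τ+0·τ²+-1225/2496·τ³=809/832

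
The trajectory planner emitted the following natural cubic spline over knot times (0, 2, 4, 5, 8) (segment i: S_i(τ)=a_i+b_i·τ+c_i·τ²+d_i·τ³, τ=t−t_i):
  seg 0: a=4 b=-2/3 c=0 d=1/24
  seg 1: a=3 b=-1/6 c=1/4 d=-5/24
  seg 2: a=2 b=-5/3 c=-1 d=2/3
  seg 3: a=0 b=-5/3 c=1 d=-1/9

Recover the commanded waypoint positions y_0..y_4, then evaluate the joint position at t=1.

y_0=4 y_1=3 y_2=2 y_3=0 y_4=1
S(1) = 27/8

y_0 = S_0(0) = a_0 = 4
y_1 = S_1(0) = a_1 = 3
y_2 = S_2(0) = a_2 = 2
y_3 = S_3(0) = a_3 = 0
y_4 = S_3(3) = 1
t_q=1 is in segment 0 (τ=1); S_0(τ)=27/8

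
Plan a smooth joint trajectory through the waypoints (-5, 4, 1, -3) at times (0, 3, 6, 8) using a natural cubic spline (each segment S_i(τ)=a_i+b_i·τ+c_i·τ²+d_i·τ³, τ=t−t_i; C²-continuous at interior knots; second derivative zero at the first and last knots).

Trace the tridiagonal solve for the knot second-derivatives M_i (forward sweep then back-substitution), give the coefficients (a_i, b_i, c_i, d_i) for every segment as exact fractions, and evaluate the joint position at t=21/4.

  seg 0: a=-5 b=4 c=0 d=-1/9
  seg 1: a=4 b=1 c=-1 d=1/9
  seg 2: a=1 b=-2 c=0 d=0
S(21/4) = 157/64

Δ: Δ0=3, Δ1=-1, Δ2=-2
row 1: diag=12, rhs=-24; c'=1/4, d'=-2
row 2: denom=10−3·1/4=37/4; d'=(-6−3·-2)/(37/4)=0
back: M2=0
back: M1=-2−1/4·0=-2
M: M0=0, M1=-2, M2=0, M3=0
seg 0: a=-5, c=M0/2=0, d=(M1−M0)/(6·3)=-1/9, b=Δ0−h0·(2M0+M1)/6=4
seg 1: a=4, c=M1/2=-1, d=(M2−M1)/(6·3)=1/9, b=Δ1−h1·(2M1+M2)/6=1
seg 2: a=1, c=M2/2=0, d=(M3−M2)/(6·2)=0, b=Δ2−h2·(2M2+M3)/6=-2
t_q=21/4 → seg 1, τ=9/4; S=4+1·τ+-1·τ²+1/9·τ³=157/64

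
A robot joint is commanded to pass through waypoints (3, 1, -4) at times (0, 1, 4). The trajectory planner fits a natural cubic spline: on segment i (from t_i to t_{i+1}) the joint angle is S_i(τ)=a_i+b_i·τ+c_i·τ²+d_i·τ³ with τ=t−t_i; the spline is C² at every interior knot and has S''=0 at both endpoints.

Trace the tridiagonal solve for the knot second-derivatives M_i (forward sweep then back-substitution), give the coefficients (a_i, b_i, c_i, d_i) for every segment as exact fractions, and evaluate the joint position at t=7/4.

  seg 0: a=3 b=-49/24 c=0 d=1/24
  seg 1: a=1 b=-23/12 c=1/8 d=-1/72
S(7/4) = -191/512

Δ: Δ0=-2, Δ1=-5/3
row 1: diag=8, rhs=2; c'=3/8, d'=1/4
back: M1=1/4
M: M0=0, M1=1/4, M2=0
seg 0: a=3, c=M0/2=0, d=(M1−M0)/(6·1)=1/24, b=Δ0−h0·(2M0+M1)/6=-49/24
seg 1: a=1, c=M1/2=1/8, d=(M2−M1)/(6·3)=-1/72, b=Δ1−h1·(2M1+M2)/6=-23/12
t_q=7/4 → seg 1, τ=3/4; S=1+-23/12·τ+1/8·τ²+-1/72·τ³=-191/512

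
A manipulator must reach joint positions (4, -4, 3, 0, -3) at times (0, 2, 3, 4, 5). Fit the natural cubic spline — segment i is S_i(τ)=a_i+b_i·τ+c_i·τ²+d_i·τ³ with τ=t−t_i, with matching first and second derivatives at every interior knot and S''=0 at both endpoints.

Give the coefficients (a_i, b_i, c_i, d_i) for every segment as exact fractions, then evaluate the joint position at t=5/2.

Δ: Δ0=-4, Δ1=7, Δ2=-3, Δ3=-3
row 1: diag=6, rhs=66; c'=1/6, d'=11
row 2: denom=4−1·1/6=23/6; d'=(-60−1·11)/(23/6)=-426/23
row 3: denom=4−1·6/23=86/23; d'=(0−1·-426/23)/(86/23)=213/43
back: M3=213/43
back: M2=-426/23−6/23·213/43=-852/43
back: M1=11−1/6·-852/43=615/43
M: M0=0, M1=615/43, M2=-852/43, M3=213/43, M4=0
seg 0: a=4, c=M0/2=0, d=(M1−M0)/(6·2)=205/172, b=Δ0−h0·(2M0+M1)/6=-377/43
seg 1: a=-4, c=M1/2=615/86, d=(M2−M1)/(6·1)=-489/86, b=Δ1−h1·(2M1+M2)/6=238/43
seg 2: a=3, c=M2/2=-426/43, d=(M3−M2)/(6·1)=355/86, b=Δ2−h2·(2M2+M3)/6=239/86
seg 3: a=0, c=M3/2=213/86, d=(M4−M3)/(6·1)=-71/86, b=Δ3−h3·(2M3+M4)/6=-200/43
t_q=5/2 → seg 1, τ=1/2; S=-4+238/43·τ+615/86·τ²+-489/86·τ³=-107/688

  seg 0: a=4 b=-377/43 c=0 d=205/172
  seg 1: a=-4 b=238/43 c=615/86 d=-489/86
  seg 2: a=3 b=239/86 c=-426/43 d=355/86
  seg 3: a=0 b=-200/43 c=213/86 d=-71/86
S(5/2) = -107/688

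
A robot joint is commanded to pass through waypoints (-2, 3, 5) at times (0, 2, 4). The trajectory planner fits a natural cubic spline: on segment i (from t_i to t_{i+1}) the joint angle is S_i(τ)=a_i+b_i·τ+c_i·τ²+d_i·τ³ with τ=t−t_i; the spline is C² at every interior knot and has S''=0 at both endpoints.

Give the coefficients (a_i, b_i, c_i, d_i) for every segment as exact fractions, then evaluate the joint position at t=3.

  seg 0: a=-2 b=23/8 c=0 d=-3/32
  seg 1: a=3 b=7/4 c=-9/16 d=3/32
S(3) = 137/32

Δ: Δ0=5/2, Δ1=1
row 1: diag=8, rhs=-9; c'=1/4, d'=-9/8
back: M1=-9/8
M: M0=0, M1=-9/8, M2=0
seg 0: a=-2, c=M0/2=0, d=(M1−M0)/(6·2)=-3/32, b=Δ0−h0·(2M0+M1)/6=23/8
seg 1: a=3, c=M1/2=-9/16, d=(M2−M1)/(6·2)=3/32, b=Δ1−h1·(2M1+M2)/6=7/4
t_q=3 → seg 1, τ=1; S=3+7/4·τ+-9/16·τ²+3/32·τ³=137/32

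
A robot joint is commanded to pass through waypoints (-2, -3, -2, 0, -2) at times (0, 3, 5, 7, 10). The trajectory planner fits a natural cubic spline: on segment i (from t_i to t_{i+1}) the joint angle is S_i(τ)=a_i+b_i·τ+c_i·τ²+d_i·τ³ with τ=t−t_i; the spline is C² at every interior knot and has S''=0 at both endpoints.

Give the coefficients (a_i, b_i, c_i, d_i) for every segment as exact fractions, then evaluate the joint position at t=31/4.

  seg 0: a=-2 b=-19/36 c=0 d=7/324
  seg 1: a=-3 b=1/18 c=7/36 d=1/72
  seg 2: a=-2 b=1 c=5/18 d=-5/36
  seg 3: a=0 b=4/9 c=-5/9 d=5/81
S(31/4) = 3/64

Δ: Δ0=-1/3, Δ1=1/2, Δ2=1, Δ3=-2/3
row 1: diag=10, rhs=5; c'=1/5, d'=1/2
row 2: denom=8−2·1/5=38/5; d'=(3−2·1/2)/(38/5)=5/19
row 3: denom=10−2·5/19=180/19; d'=(-10−2·5/19)/(180/19)=-10/9
back: M3=-10/9
back: M2=5/19−5/19·-10/9=5/9
back: M1=1/2−1/5·5/9=7/18
M: M0=0, M1=7/18, M2=5/9, M3=-10/9, M4=0
seg 0: a=-2, c=M0/2=0, d=(M1−M0)/(6·3)=7/324, b=Δ0−h0·(2M0+M1)/6=-19/36
seg 1: a=-3, c=M1/2=7/36, d=(M2−M1)/(6·2)=1/72, b=Δ1−h1·(2M1+M2)/6=1/18
seg 2: a=-2, c=M2/2=5/18, d=(M3−M2)/(6·2)=-5/36, b=Δ2−h2·(2M2+M3)/6=1
seg 3: a=0, c=M3/2=-5/9, d=(M4−M3)/(6·3)=5/81, b=Δ3−h3·(2M3+M4)/6=4/9
t_q=31/4 → seg 3, τ=3/4; S=0+4/9·τ+-5/9·τ²+5/81·τ³=3/64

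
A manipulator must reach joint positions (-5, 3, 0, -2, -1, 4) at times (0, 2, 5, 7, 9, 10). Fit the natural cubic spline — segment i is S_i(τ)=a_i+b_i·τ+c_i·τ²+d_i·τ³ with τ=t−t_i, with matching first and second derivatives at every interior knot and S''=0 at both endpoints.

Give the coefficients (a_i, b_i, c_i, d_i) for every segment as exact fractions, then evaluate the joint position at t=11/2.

Δ: Δ0=4, Δ1=-1, Δ2=-1, Δ3=1/2, Δ4=5
row 1: diag=10, rhs=-30; c'=3/10, d'=-3
row 2: denom=10−3·3/10=91/10; d'=(0−3·-3)/(91/10)=90/91
row 3: denom=8−2·20/91=688/91; d'=(9−2·90/91)/(688/91)=639/688
row 4: denom=6−2·91/344=941/172; d'=(27−2·639/688)/(941/172)=8649/1882
back: M4=8649/1882
back: M3=639/688−91/344·8649/1882=-270/941
back: M2=90/91−20/91·-270/941=990/941
back: M1=-3−3/10·990/941=-3120/941
M: M0=0, M1=-3120/941, M2=990/941, M3=-270/941, M4=8649/1882, M5=0
seg 0: a=-5, c=M0/2=0, d=(M1−M0)/(6·2)=-260/941, b=Δ0−h0·(2M0+M1)/6=4804/941
seg 1: a=3, c=M1/2=-1560/941, d=(M2−M1)/(6·3)=685/2823, b=Δ1−h1·(2M1+M2)/6=1684/941
seg 2: a=0, c=M2/2=495/941, d=(M3−M2)/(6·2)=-105/941, b=Δ2−h2·(2M2+M3)/6=-1511/941
seg 3: a=-2, c=M3/2=-135/941, d=(M4−M3)/(6·2)=3063/7528, b=Δ3−h3·(2M3+M4)/6=-791/941
seg 4: a=-1, c=M4/2=8649/3764, d=(M5−M4)/(6·1)=-2883/3764, b=Δ4−h4·(2M4+M5)/6=6527/1882
t_q=11/2 → seg 2, τ=1/2; S=0+-1511/941·τ+495/941·τ²+-105/941·τ³=-5159/7528

  seg 0: a=-5 b=4804/941 c=0 d=-260/941
  seg 1: a=3 b=1684/941 c=-1560/941 d=685/2823
  seg 2: a=0 b=-1511/941 c=495/941 d=-105/941
  seg 3: a=-2 b=-791/941 c=-135/941 d=3063/7528
  seg 4: a=-1 b=6527/1882 c=8649/3764 d=-2883/3764
S(11/2) = -5159/7528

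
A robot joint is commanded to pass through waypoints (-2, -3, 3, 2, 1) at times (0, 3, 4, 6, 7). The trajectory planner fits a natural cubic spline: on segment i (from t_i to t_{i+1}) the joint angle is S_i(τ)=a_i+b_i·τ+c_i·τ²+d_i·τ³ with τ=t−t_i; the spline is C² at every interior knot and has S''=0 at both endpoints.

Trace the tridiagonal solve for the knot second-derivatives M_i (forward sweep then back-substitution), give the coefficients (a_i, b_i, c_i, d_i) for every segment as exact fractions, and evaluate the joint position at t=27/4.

  seg 0: a=-2 b=-1208/375 c=0 d=361/1125
  seg 1: a=-3 b=2041/375 c=361/125 d=-874/375
  seg 2: a=3 b=317/75 c=-513/125 d=2611/3000
  seg 3: a=2 b=-1309/750 c=559/500 d=-559/1500
S(27/4) = 7441/6400

Δ: Δ0=-1/3, Δ1=6, Δ2=-1/2, Δ3=-1
row 1: diag=8, rhs=38; c'=1/8, d'=19/4
row 2: denom=6−1·1/8=47/8; d'=(-39−1·19/4)/(47/8)=-350/47
row 3: denom=6−2·16/47=250/47; d'=(-3−2·-350/47)/(250/47)=559/250
back: M3=559/250
back: M2=-350/47−16/47·559/250=-1026/125
back: M1=19/4−1/8·-1026/125=722/125
M: M0=0, M1=722/125, M2=-1026/125, M3=559/250, M4=0
seg 0: a=-2, c=M0/2=0, d=(M1−M0)/(6·3)=361/1125, b=Δ0−h0·(2M0+M1)/6=-1208/375
seg 1: a=-3, c=M1/2=361/125, d=(M2−M1)/(6·1)=-874/375, b=Δ1−h1·(2M1+M2)/6=2041/375
seg 2: a=3, c=M2/2=-513/125, d=(M3−M2)/(6·2)=2611/3000, b=Δ2−h2·(2M2+M3)/6=317/75
seg 3: a=2, c=M3/2=559/500, d=(M4−M3)/(6·1)=-559/1500, b=Δ3−h3·(2M3+M4)/6=-1309/750
t_q=27/4 → seg 3, τ=3/4; S=2+-1309/750·τ+559/500·τ²+-559/1500·τ³=7441/6400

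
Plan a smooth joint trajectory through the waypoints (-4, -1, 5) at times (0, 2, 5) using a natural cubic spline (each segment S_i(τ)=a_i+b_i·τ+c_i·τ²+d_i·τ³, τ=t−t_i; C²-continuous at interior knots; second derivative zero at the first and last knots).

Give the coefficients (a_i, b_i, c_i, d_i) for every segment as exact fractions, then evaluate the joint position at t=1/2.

Δ: Δ0=3/2, Δ1=2
row 1: diag=10, rhs=3; c'=3/10, d'=3/10
back: M1=3/10
M: M0=0, M1=3/10, M2=0
seg 0: a=-4, c=M0/2=0, d=(M1−M0)/(6·2)=1/40, b=Δ0−h0·(2M0+M1)/6=7/5
seg 1: a=-1, c=M1/2=3/20, d=(M2−M1)/(6·3)=-1/60, b=Δ1−h1·(2M1+M2)/6=17/10
t_q=1/2 → seg 0, τ=1/2; S=-4+7/5·τ+0·τ²+1/40·τ³=-211/64

  seg 0: a=-4 b=7/5 c=0 d=1/40
  seg 1: a=-1 b=17/10 c=3/20 d=-1/60
S(1/2) = -211/64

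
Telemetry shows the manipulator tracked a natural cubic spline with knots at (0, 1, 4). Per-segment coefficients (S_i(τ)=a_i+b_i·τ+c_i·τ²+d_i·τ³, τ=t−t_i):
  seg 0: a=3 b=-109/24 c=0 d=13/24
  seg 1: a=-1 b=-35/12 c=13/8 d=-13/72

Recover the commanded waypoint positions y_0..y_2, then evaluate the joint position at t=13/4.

y_0 = S_0(0) = a_0 = 3
y_1 = S_1(0) = a_1 = -1
y_2 = S_1(3) = 0
t_q=13/4 is in segment 1 (τ=9/4); S_1(τ)=-713/512

y_0=3 y_1=-1 y_2=0
S(13/4) = -713/512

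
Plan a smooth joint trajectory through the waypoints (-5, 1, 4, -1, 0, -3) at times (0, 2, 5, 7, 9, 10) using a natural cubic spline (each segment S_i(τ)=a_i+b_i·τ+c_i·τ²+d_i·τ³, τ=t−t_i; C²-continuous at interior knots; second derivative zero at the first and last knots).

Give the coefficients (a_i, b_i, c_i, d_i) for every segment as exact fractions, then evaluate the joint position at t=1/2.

  seg 0: a=-5 b=2933/941 c=0 d=-55/1882
  seg 1: a=1 b=2603/941 c=-165/941 d=-389/2823
  seg 2: a=4 b=-1888/941 c=-1332/941 d=4399/7528
  seg 3: a=-1 b=-1235/1882 c=7869/3764 d=-5693/7528
  seg 4: a=0 b=-1288/941 c=-4605/1882 d=1535/1882
S(1/2) = -51871/15056

Δ: Δ0=3, Δ1=1, Δ2=-5/2, Δ3=1/2, Δ4=-3
row 1: diag=10, rhs=-12; c'=3/10, d'=-6/5
row 2: denom=10−3·3/10=91/10; d'=(-21−3·-6/5)/(91/10)=-174/91
row 3: denom=8−2·20/91=688/91; d'=(18−2·-174/91)/(688/91)=993/344
row 4: denom=6−2·91/344=941/172; d'=(-21−2·993/344)/(941/172)=-4605/941
back: M4=-4605/941
back: M3=993/344−91/344·-4605/941=7869/1882
back: M2=-174/91−20/91·7869/1882=-2664/941
back: M1=-6/5−3/10·-2664/941=-330/941
M: M0=0, M1=-330/941, M2=-2664/941, M3=7869/1882, M4=-4605/941, M5=0
seg 0: a=-5, c=M0/2=0, d=(M1−M0)/(6·2)=-55/1882, b=Δ0−h0·(2M0+M1)/6=2933/941
seg 1: a=1, c=M1/2=-165/941, d=(M2−M1)/(6·3)=-389/2823, b=Δ1−h1·(2M1+M2)/6=2603/941
seg 2: a=4, c=M2/2=-1332/941, d=(M3−M2)/(6·2)=4399/7528, b=Δ2−h2·(2M2+M3)/6=-1888/941
seg 3: a=-1, c=M3/2=7869/3764, d=(M4−M3)/(6·2)=-5693/7528, b=Δ3−h3·(2M3+M4)/6=-1235/1882
seg 4: a=0, c=M4/2=-4605/1882, d=(M5−M4)/(6·1)=1535/1882, b=Δ4−h4·(2M4+M5)/6=-1288/941
t_q=1/2 → seg 0, τ=1/2; S=-5+2933/941·τ+0·τ²+-55/1882·τ³=-51871/15056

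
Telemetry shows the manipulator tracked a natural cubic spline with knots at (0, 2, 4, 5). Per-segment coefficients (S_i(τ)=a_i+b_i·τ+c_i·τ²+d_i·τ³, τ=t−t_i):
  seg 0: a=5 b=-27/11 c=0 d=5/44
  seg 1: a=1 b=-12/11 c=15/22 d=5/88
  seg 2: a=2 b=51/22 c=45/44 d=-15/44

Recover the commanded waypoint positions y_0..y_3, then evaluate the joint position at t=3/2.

y_0 = S_0(0) = a_0 = 5
y_1 = S_1(0) = a_1 = 1
y_2 = S_2(0) = a_2 = 2
y_3 = S_2(1) = 5
t_q=3/2 is in segment 0 (τ=3/2); S_0(τ)=599/352

y_0=5 y_1=1 y_2=2 y_3=5
S(3/2) = 599/352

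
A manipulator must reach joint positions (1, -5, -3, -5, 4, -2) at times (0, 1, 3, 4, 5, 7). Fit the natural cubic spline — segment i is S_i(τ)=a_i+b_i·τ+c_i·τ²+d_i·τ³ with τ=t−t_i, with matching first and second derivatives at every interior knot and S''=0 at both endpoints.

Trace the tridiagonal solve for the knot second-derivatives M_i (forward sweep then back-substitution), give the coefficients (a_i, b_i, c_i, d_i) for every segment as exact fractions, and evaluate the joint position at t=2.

Δ: Δ0=-6, Δ1=1, Δ2=-2, Δ3=9, Δ4=-3
row 1: diag=6, rhs=42; c'=1/3, d'=7
row 2: denom=6−2·1/3=16/3; d'=(-18−2·7)/(16/3)=-6
row 3: denom=4−1·3/16=61/16; d'=(66−1·-6)/(61/16)=1152/61
row 4: denom=6−1·16/61=350/61; d'=(-72−1·1152/61)/(350/61)=-396/25
back: M4=-396/25
back: M3=1152/61−16/61·-396/25=576/25
back: M2=-6−3/16·576/25=-258/25
back: M1=7−1/3·-258/25=261/25
M: M0=0, M1=261/25, M2=-258/25, M3=576/25, M4=-396/25, M5=0
seg 0: a=1, c=M0/2=0, d=(M1−M0)/(6·1)=87/50, b=Δ0−h0·(2M0+M1)/6=-387/50
seg 1: a=-5, c=M1/2=261/50, d=(M2−M1)/(6·2)=-173/100, b=Δ1−h1·(2M1+M2)/6=-63/25
seg 2: a=-3, c=M2/2=-129/25, d=(M3−M2)/(6·1)=139/25, b=Δ2−h2·(2M2+M3)/6=-12/5
seg 3: a=-5, c=M3/2=288/25, d=(M4−M3)/(6·1)=-162/25, b=Δ3−h3·(2M3+M4)/6=99/25
seg 4: a=4, c=M4/2=-198/25, d=(M5−M4)/(6·2)=33/25, b=Δ4−h4·(2M4+M5)/6=189/25
t_q=2 → seg 1, τ=1; S=-5+-63/25·τ+261/50·τ²+-173/100·τ³=-403/100

  seg 0: a=1 b=-387/50 c=0 d=87/50
  seg 1: a=-5 b=-63/25 c=261/50 d=-173/100
  seg 2: a=-3 b=-12/5 c=-129/25 d=139/25
  seg 3: a=-5 b=99/25 c=288/25 d=-162/25
  seg 4: a=4 b=189/25 c=-198/25 d=33/25
S(2) = -403/100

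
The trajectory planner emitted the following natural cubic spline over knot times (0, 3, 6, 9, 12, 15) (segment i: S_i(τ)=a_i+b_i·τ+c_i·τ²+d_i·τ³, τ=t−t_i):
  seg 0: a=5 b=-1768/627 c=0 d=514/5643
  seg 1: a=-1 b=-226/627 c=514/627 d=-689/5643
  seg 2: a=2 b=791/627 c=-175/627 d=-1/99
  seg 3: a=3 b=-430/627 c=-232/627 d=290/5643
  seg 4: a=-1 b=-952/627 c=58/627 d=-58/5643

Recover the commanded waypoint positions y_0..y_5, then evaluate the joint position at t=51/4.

y_0=5 y_1=-1 y_2=2 y_3=3 y_4=-1 y_5=-5
S(51/4) = -13985/6688

y_0 = S_0(0) = a_0 = 5
y_1 = S_1(0) = a_1 = -1
y_2 = S_2(0) = a_2 = 2
y_3 = S_3(0) = a_3 = 3
y_4 = S_4(0) = a_4 = -1
y_5 = S_4(3) = -5
t_q=51/4 is in segment 4 (τ=3/4); S_4(τ)=-13985/6688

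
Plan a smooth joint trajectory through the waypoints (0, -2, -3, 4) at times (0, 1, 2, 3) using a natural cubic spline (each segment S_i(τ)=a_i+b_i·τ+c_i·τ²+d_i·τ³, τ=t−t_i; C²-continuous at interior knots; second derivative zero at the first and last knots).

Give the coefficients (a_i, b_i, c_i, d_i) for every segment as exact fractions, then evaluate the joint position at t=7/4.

Δ: Δ0=-2, Δ1=-1, Δ2=7
row 1: diag=4, rhs=6; c'=1/4, d'=3/2
row 2: denom=4−1·1/4=15/4; d'=(48−1·3/2)/(15/4)=62/5
back: M2=62/5
back: M1=3/2−1/4·62/5=-8/5
M: M0=0, M1=-8/5, M2=62/5, M3=0
seg 0: a=0, c=M0/2=0, d=(M1−M0)/(6·1)=-4/15, b=Δ0−h0·(2M0+M1)/6=-26/15
seg 1: a=-2, c=M1/2=-4/5, d=(M2−M1)/(6·1)=7/3, b=Δ1−h1·(2M1+M2)/6=-38/15
seg 2: a=-3, c=M2/2=31/5, d=(M3−M2)/(6·1)=-31/15, b=Δ2−h2·(2M2+M3)/6=43/15
t_q=7/4 → seg 1, τ=3/4; S=-2+-38/15·τ+-4/5·τ²+7/3·τ³=-1077/320

  seg 0: a=0 b=-26/15 c=0 d=-4/15
  seg 1: a=-2 b=-38/15 c=-4/5 d=7/3
  seg 2: a=-3 b=43/15 c=31/5 d=-31/15
S(7/4) = -1077/320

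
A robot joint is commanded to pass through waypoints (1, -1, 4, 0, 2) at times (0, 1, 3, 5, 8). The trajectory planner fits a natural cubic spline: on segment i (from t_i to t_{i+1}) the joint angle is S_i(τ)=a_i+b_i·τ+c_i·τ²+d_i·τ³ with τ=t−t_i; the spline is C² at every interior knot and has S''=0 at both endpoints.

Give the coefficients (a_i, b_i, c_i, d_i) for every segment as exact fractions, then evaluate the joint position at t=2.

Δ: Δ0=-2, Δ1=5/2, Δ2=-2, Δ3=2/3
row 1: diag=6, rhs=27; c'=1/3, d'=9/2
row 2: denom=8−2·1/3=22/3; d'=(-27−2·9/2)/(22/3)=-54/11
row 3: denom=10−2·3/11=104/11; d'=(16−2·-54/11)/(104/11)=71/26
back: M3=71/26
back: M2=-54/11−3/11·71/26=-147/26
back: M1=9/2−1/3·-147/26=83/13
M: M0=0, M1=83/13, M2=-147/26, M3=71/26, M4=0
seg 0: a=1, c=M0/2=0, d=(M1−M0)/(6·1)=83/78, b=Δ0−h0·(2M0+M1)/6=-239/78
seg 1: a=-1, c=M1/2=83/26, d=(M2−M1)/(6·2)=-313/312, b=Δ1−h1·(2M1+M2)/6=5/39
seg 2: a=4, c=M2/2=-147/52, d=(M3−M2)/(6·2)=109/156, b=Δ2−h2·(2M2+M3)/6=67/78
seg 3: a=0, c=M3/2=71/52, d=(M4−M3)/(6·3)=-71/468, b=Δ3−h3·(2M3+M4)/6=-161/78
t_q=2 → seg 1, τ=1; S=-1+5/39·τ+83/26·τ²+-313/312·τ³=137/104

  seg 0: a=1 b=-239/78 c=0 d=83/78
  seg 1: a=-1 b=5/39 c=83/26 d=-313/312
  seg 2: a=4 b=67/78 c=-147/52 d=109/156
  seg 3: a=0 b=-161/78 c=71/52 d=-71/468
S(2) = 137/104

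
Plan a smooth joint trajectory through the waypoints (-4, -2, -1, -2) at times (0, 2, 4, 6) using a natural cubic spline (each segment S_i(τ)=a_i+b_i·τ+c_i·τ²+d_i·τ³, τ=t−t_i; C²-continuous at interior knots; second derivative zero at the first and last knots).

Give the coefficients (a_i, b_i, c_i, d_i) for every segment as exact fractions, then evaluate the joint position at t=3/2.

Δ: Δ0=1, Δ1=1/2, Δ2=-1/2
row 1: diag=8, rhs=-3; c'=1/4, d'=-3/8
row 2: denom=8−2·1/4=15/2; d'=(-6−2·-3/8)/(15/2)=-7/10
back: M2=-7/10
back: M1=-3/8−1/4·-7/10=-1/5
M: M0=0, M1=-1/5, M2=-7/10, M3=0
seg 0: a=-4, c=M0/2=0, d=(M1−M0)/(6·2)=-1/60, b=Δ0−h0·(2M0+M1)/6=16/15
seg 1: a=-2, c=M1/2=-1/10, d=(M2−M1)/(6·2)=-1/24, b=Δ1−h1·(2M1+M2)/6=13/15
seg 2: a=-1, c=M2/2=-7/20, d=(M3−M2)/(6·2)=7/120, b=Δ2−h2·(2M2+M3)/6=-1/30
t_q=3/2 → seg 0, τ=3/2; S=-4+16/15·τ+0·τ²+-1/60·τ³=-393/160

  seg 0: a=-4 b=16/15 c=0 d=-1/60
  seg 1: a=-2 b=13/15 c=-1/10 d=-1/24
  seg 2: a=-1 b=-1/30 c=-7/20 d=7/120
S(3/2) = -393/160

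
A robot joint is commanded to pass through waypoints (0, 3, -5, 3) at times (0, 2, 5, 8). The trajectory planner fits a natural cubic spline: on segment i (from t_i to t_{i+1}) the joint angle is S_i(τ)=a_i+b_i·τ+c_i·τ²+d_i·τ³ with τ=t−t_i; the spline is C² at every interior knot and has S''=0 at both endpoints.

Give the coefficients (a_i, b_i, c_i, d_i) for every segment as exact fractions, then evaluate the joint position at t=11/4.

Δ: Δ0=3/2, Δ1=-8/3, Δ2=8/3
row 1: diag=10, rhs=-25; c'=3/10, d'=-5/2
row 2: denom=12−3·3/10=111/10; d'=(32−3·-5/2)/(111/10)=395/111
back: M2=395/111
back: M1=-5/2−3/10·395/111=-132/37
M: M0=0, M1=-132/37, M2=395/111, M3=0
seg 0: a=0, c=M0/2=0, d=(M1−M0)/(6·2)=-11/37, b=Δ0−h0·(2M0+M1)/6=199/74
seg 1: a=3, c=M1/2=-66/37, d=(M2−M1)/(6·3)=791/1998, b=Δ1−h1·(2M1+M2)/6=-65/74
seg 2: a=-5, c=M2/2=395/222, d=(M3−M2)/(6·3)=-395/1998, b=Δ2−h2·(2M2+M3)/6=-33/37
t_q=11/4 → seg 1, τ=3/4; S=3+-65/74·τ+-66/37·τ²+791/1998·τ³=7127/4736

  seg 0: a=0 b=199/74 c=0 d=-11/37
  seg 1: a=3 b=-65/74 c=-66/37 d=791/1998
  seg 2: a=-5 b=-33/37 c=395/222 d=-395/1998
S(11/4) = 7127/4736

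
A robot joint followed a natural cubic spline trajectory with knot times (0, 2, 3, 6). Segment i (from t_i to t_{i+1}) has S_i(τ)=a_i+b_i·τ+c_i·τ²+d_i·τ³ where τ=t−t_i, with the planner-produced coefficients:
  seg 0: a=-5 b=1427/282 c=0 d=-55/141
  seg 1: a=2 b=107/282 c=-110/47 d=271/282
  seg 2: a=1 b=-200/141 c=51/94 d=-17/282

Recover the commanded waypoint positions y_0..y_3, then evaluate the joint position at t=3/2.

y_0 = S_0(0) = a_0 = -5
y_1 = S_1(0) = a_1 = 2
y_2 = S_2(0) = a_2 = 1
y_3 = S_2(3) = 0
t_q=3/2 is in segment 0 (τ=3/2); S_0(τ)=479/376

y_0=-5 y_1=2 y_2=1 y_3=0
S(3/2) = 479/376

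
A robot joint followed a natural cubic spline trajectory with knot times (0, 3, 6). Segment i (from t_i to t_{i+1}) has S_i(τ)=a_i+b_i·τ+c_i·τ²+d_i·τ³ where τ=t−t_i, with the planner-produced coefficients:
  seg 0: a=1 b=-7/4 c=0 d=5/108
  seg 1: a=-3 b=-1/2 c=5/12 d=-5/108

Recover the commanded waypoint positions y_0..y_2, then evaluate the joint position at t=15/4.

y_0 = S_0(0) = a_0 = 1
y_1 = S_1(0) = a_1 = -3
y_2 = S_1(3) = -2
t_q=15/4 is in segment 1 (τ=3/4); S_1(τ)=-809/256

y_0=1 y_1=-3 y_2=-2
S(15/4) = -809/256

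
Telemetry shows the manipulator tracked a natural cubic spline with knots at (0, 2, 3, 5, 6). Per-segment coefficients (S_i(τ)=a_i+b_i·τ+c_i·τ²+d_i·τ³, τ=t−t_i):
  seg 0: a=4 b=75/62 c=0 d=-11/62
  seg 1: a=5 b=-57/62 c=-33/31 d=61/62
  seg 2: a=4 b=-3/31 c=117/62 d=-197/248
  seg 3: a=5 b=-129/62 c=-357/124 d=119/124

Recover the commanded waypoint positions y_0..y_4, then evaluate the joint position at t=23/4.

y_0=4 y_1=5 y_2=4 y_3=5 y_4=1
S(23/4) = 17657/7936

y_0 = S_0(0) = a_0 = 4
y_1 = S_1(0) = a_1 = 5
y_2 = S_2(0) = a_2 = 4
y_3 = S_3(0) = a_3 = 5
y_4 = S_3(1) = 1
t_q=23/4 is in segment 3 (τ=3/4); S_3(τ)=17657/7936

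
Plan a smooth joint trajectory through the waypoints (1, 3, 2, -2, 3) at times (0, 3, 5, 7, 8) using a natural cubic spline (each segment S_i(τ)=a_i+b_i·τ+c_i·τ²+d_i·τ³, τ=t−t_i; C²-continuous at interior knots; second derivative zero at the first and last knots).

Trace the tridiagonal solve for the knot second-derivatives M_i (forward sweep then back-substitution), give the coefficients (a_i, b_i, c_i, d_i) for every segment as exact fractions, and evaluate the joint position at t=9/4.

Δ: Δ0=2/3, Δ1=-1/2, Δ2=-2, Δ3=5
row 1: diag=10, rhs=-7; c'=1/5, d'=-7/10
row 2: denom=8−2·1/5=38/5; d'=(-9−2·-7/10)/(38/5)=-1
row 3: denom=6−2·5/19=104/19; d'=(42−2·-1)/(104/19)=209/26
back: M3=209/26
back: M2=-1−5/19·209/26=-81/26
back: M1=-7/10−1/5·-81/26=-1/13
M: M0=0, M1=-1/13, M2=-81/26, M3=209/26, M4=0
seg 0: a=1, c=M0/2=0, d=(M1−M0)/(6·3)=-1/234, b=Δ0−h0·(2M0+M1)/6=55/78
seg 1: a=3, c=M1/2=-1/26, d=(M2−M1)/(6·2)=-79/312, b=Δ1−h1·(2M1+M2)/6=23/39
seg 2: a=2, c=M2/2=-81/52, d=(M3−M2)/(6·2)=145/156, b=Δ2−h2·(2M2+M3)/6=-203/78
seg 3: a=-2, c=M3/2=209/52, d=(M4−M3)/(6·1)=-209/156, b=Δ3−h3·(2M3+M4)/6=181/78
t_q=9/4 → seg 0, τ=9/4; S=1+55/78·τ+0·τ²+-1/234·τ³=4223/1664

  seg 0: a=1 b=55/78 c=0 d=-1/234
  seg 1: a=3 b=23/39 c=-1/26 d=-79/312
  seg 2: a=2 b=-203/78 c=-81/52 d=145/156
  seg 3: a=-2 b=181/78 c=209/52 d=-209/156
S(9/4) = 4223/1664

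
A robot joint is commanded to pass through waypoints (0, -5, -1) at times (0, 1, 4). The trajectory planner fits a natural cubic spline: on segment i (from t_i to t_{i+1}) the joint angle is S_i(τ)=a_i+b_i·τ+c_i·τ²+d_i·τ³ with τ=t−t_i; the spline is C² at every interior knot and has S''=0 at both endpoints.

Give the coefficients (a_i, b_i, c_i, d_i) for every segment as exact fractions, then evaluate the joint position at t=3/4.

Δ: Δ0=-5, Δ1=4/3
row 1: diag=8, rhs=38; c'=3/8, d'=19/4
back: M1=19/4
M: M0=0, M1=19/4, M2=0
seg 0: a=0, c=M0/2=0, d=(M1−M0)/(6·1)=19/24, b=Δ0−h0·(2M0+M1)/6=-139/24
seg 1: a=-5, c=M1/2=19/8, d=(M2−M1)/(6·3)=-19/72, b=Δ1−h1·(2M1+M2)/6=-41/12
t_q=3/4 → seg 0, τ=3/4; S=0+-139/24·τ+0·τ²+19/24·τ³=-2053/512

  seg 0: a=0 b=-139/24 c=0 d=19/24
  seg 1: a=-5 b=-41/12 c=19/8 d=-19/72
S(3/4) = -2053/512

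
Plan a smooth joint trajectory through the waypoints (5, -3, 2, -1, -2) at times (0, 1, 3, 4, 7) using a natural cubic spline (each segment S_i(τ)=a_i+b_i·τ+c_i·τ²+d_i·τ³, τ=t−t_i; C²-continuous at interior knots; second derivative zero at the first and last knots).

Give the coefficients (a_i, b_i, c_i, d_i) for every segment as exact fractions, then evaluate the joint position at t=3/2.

Δ: Δ0=-8, Δ1=5/2, Δ2=-3, Δ3=-1/3
row 1: diag=6, rhs=63; c'=1/3, d'=21/2
row 2: denom=6−2·1/3=16/3; d'=(-33−2·21/2)/(16/3)=-81/8
row 3: denom=8−1·3/16=125/16; d'=(16−1·-81/8)/(125/16)=418/125
back: M3=418/125
back: M2=-81/8−3/16·418/125=-1344/125
back: M1=21/2−1/3·-1344/125=3521/250
M: M0=0, M1=3521/250, M2=-1344/125, M3=418/125, M4=0
seg 0: a=5, c=M0/2=0, d=(M1−M0)/(6·1)=3521/1500, b=Δ0−h0·(2M0+M1)/6=-15521/1500
seg 1: a=-3, c=M1/2=3521/500, d=(M2−M1)/(6·2)=-6209/3000, b=Δ1−h1·(2M1+M2)/6=-2479/750
seg 2: a=2, c=M2/2=-672/125, d=(M3−M2)/(6·1)=881/375, b=Δ2−h2·(2M2+M3)/6=2/75
seg 3: a=-1, c=M3/2=209/125, d=(M4−M3)/(6·3)=-209/1125, b=Δ3−h3·(2M3+M4)/6=-1379/375
t_q=3/2 → seg 1, τ=1/2; S=-3+-2479/750·τ+3521/500·τ²+-6209/3000·τ³=-25207/8000

  seg 0: a=5 b=-15521/1500 c=0 d=3521/1500
  seg 1: a=-3 b=-2479/750 c=3521/500 d=-6209/3000
  seg 2: a=2 b=2/75 c=-672/125 d=881/375
  seg 3: a=-1 b=-1379/375 c=209/125 d=-209/1125
S(3/2) = -25207/8000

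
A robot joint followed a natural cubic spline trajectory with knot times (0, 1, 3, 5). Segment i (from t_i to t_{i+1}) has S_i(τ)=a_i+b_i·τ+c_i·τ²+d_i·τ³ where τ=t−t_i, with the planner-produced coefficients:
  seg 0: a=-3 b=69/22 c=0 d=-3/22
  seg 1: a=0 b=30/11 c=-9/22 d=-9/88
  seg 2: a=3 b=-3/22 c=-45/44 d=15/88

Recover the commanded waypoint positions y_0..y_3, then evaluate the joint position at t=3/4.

y_0=-3 y_1=0 y_2=3 y_3=0
S(3/4) = -993/1408

y_0 = S_0(0) = a_0 = -3
y_1 = S_1(0) = a_1 = 0
y_2 = S_2(0) = a_2 = 3
y_3 = S_2(2) = 0
t_q=3/4 is in segment 0 (τ=3/4); S_0(τ)=-993/1408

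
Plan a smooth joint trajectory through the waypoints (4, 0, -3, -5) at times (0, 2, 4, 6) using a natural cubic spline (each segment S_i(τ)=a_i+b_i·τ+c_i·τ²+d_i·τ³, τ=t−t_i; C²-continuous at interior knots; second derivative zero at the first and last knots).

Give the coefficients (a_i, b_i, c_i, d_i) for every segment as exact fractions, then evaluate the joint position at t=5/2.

  seg 0: a=4 b=-21/10 c=0 d=1/40
  seg 1: a=0 b=-9/5 c=3/20 d=0
  seg 2: a=-3 b=-6/5 c=3/20 d=-1/40
S(5/2) = -69/80

Δ: Δ0=-2, Δ1=-3/2, Δ2=-1
row 1: diag=8, rhs=3; c'=1/4, d'=3/8
row 2: denom=8−2·1/4=15/2; d'=(3−2·3/8)/(15/2)=3/10
back: M2=3/10
back: M1=3/8−1/4·3/10=3/10
M: M0=0, M1=3/10, M2=3/10, M3=0
seg 0: a=4, c=M0/2=0, d=(M1−M0)/(6·2)=1/40, b=Δ0−h0·(2M0+M1)/6=-21/10
seg 1: a=0, c=M1/2=3/20, d=(M2−M1)/(6·2)=0, b=Δ1−h1·(2M1+M2)/6=-9/5
seg 2: a=-3, c=M2/2=3/20, d=(M3−M2)/(6·2)=-1/40, b=Δ2−h2·(2M2+M3)/6=-6/5
t_q=5/2 → seg 1, τ=1/2; S=0+-9/5·τ+3/20·τ²+0·τ³=-69/80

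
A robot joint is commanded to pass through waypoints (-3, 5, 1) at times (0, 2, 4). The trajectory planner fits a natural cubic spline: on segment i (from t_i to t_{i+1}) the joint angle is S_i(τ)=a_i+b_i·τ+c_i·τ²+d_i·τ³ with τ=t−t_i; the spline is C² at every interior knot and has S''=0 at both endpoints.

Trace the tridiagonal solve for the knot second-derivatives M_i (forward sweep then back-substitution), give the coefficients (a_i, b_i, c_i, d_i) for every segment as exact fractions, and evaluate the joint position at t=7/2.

Δ: Δ0=4, Δ1=-2
row 1: diag=8, rhs=-36; c'=1/4, d'=-9/2
back: M1=-9/2
M: M0=0, M1=-9/2, M2=0
seg 0: a=-3, c=M0/2=0, d=(M1−M0)/(6·2)=-3/8, b=Δ0−h0·(2M0+M1)/6=11/2
seg 1: a=5, c=M1/2=-9/4, d=(M2−M1)/(6·2)=3/8, b=Δ1−h1·(2M1+M2)/6=1
t_q=7/2 → seg 1, τ=3/2; S=5+1·τ+-9/4·τ²+3/8·τ³=173/64

  seg 0: a=-3 b=11/2 c=0 d=-3/8
  seg 1: a=5 b=1 c=-9/4 d=3/8
S(7/2) = 173/64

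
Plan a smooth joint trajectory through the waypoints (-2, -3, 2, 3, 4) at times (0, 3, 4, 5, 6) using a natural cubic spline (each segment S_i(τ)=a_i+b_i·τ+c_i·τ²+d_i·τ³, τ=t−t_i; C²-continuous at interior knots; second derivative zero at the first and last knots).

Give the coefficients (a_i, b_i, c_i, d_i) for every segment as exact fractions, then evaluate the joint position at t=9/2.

Δ: Δ0=-1/3, Δ1=5, Δ2=1, Δ3=1
row 1: diag=8, rhs=32; c'=1/8, d'=4
row 2: denom=4−1·1/8=31/8; d'=(-24−1·4)/(31/8)=-224/31
row 3: denom=4−1·8/31=116/31; d'=(0−1·-224/31)/(116/31)=56/29
back: M3=56/29
back: M2=-224/31−8/31·56/29=-224/29
back: M1=4−1/8·-224/29=144/29
M: M0=0, M1=144/29, M2=-224/29, M3=56/29, M4=0
seg 0: a=-2, c=M0/2=0, d=(M1−M0)/(6·3)=8/29, b=Δ0−h0·(2M0+M1)/6=-245/87
seg 1: a=-3, c=M1/2=72/29, d=(M2−M1)/(6·1)=-184/87, b=Δ1−h1·(2M1+M2)/6=403/87
seg 2: a=2, c=M2/2=-112/29, d=(M3−M2)/(6·1)=140/87, b=Δ2−h2·(2M2+M3)/6=283/87
seg 3: a=3, c=M3/2=28/29, d=(M4−M3)/(6·1)=-28/87, b=Δ3−h3·(2M3+M4)/6=31/87
t_q=9/2 → seg 2, τ=1/2; S=2+283/87·τ+-112/29·τ²+140/87·τ³=83/29

  seg 0: a=-2 b=-245/87 c=0 d=8/29
  seg 1: a=-3 b=403/87 c=72/29 d=-184/87
  seg 2: a=2 b=283/87 c=-112/29 d=140/87
  seg 3: a=3 b=31/87 c=28/29 d=-28/87
S(9/2) = 83/29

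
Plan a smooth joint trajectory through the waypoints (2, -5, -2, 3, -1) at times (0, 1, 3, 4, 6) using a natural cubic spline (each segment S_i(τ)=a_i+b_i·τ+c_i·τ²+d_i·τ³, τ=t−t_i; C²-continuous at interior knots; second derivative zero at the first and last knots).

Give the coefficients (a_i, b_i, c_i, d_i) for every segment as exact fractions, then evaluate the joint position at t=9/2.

Δ: Δ0=-7, Δ1=3/2, Δ2=5, Δ3=-2
row 1: diag=6, rhs=51; c'=1/3, d'=17/2
row 2: denom=6−2·1/3=16/3; d'=(21−2·17/2)/(16/3)=3/4
row 3: denom=6−1·3/16=93/16; d'=(-42−1·3/4)/(93/16)=-228/31
back: M3=-228/31
back: M2=3/4−3/16·-228/31=66/31
back: M1=17/2−1/3·66/31=483/62
M: M0=0, M1=483/62, M2=66/31, M3=-228/31, M4=0
seg 0: a=2, c=M0/2=0, d=(M1−M0)/(6·1)=161/124, b=Δ0−h0·(2M0+M1)/6=-1029/124
seg 1: a=-5, c=M1/2=483/124, d=(M2−M1)/(6·2)=-117/248, b=Δ1−h1·(2M1+M2)/6=-273/62
seg 2: a=-2, c=M2/2=33/31, d=(M3−M2)/(6·1)=-49/31, b=Δ2−h2·(2M2+M3)/6=171/31
seg 3: a=3, c=M3/2=-114/31, d=(M4−M3)/(6·2)=19/31, b=Δ3−h3·(2M3+M4)/6=90/31
t_q=9/2 → seg 3, τ=1/2; S=3+90/31·τ+-114/31·τ²+19/31·τ³=895/248

  seg 0: a=2 b=-1029/124 c=0 d=161/124
  seg 1: a=-5 b=-273/62 c=483/124 d=-117/248
  seg 2: a=-2 b=171/31 c=33/31 d=-49/31
  seg 3: a=3 b=90/31 c=-114/31 d=19/31
S(9/2) = 895/248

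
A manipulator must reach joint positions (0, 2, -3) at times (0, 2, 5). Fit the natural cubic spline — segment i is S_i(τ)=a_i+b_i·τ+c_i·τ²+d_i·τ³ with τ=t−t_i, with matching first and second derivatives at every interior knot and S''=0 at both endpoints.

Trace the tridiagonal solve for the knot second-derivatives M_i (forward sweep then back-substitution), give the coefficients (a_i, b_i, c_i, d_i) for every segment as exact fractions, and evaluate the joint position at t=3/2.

Δ: Δ0=1, Δ1=-5/3
row 1: diag=10, rhs=-16; c'=3/10, d'=-8/5
back: M1=-8/5
M: M0=0, M1=-8/5, M2=0
seg 0: a=0, c=M0/2=0, d=(M1−M0)/(6·2)=-2/15, b=Δ0−h0·(2M0+M1)/6=23/15
seg 1: a=2, c=M1/2=-4/5, d=(M2−M1)/(6·3)=4/45, b=Δ1−h1·(2M1+M2)/6=-1/15
t_q=3/2 → seg 0, τ=3/2; S=0+23/15·τ+0·τ²+-2/15·τ³=37/20

  seg 0: a=0 b=23/15 c=0 d=-2/15
  seg 1: a=2 b=-1/15 c=-4/5 d=4/45
S(3/2) = 37/20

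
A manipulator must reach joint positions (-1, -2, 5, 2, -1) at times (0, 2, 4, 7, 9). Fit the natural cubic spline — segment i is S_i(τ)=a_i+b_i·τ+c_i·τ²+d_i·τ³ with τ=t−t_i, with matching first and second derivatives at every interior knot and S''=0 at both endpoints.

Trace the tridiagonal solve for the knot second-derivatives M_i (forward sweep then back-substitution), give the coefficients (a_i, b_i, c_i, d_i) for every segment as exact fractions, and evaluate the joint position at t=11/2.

  seg 0: a=-1 b=-623/344 c=0 d=451/1376
  seg 1: a=-2 b=365/172 c=1353/688 d=-879/1376
  seg 2: a=5 b=799/344 c=-321/172 d=87/344
  seg 3: a=2 b=-88/43 c=141/344 d=-47/688
S(11/2) = 14141/2752

Δ: Δ0=-1/2, Δ1=7/2, Δ2=-1, Δ3=-3/2
row 1: diag=8, rhs=24; c'=1/4, d'=3
row 2: denom=10−2·1/4=19/2; d'=(-27−2·3)/(19/2)=-66/19
row 3: denom=10−3·6/19=172/19; d'=(-3−3·-66/19)/(172/19)=141/172
back: M3=141/172
back: M2=-66/19−6/19·141/172=-321/86
back: M1=3−1/4·-321/86=1353/344
M: M0=0, M1=1353/344, M2=-321/86, M3=141/172, M4=0
seg 0: a=-1, c=M0/2=0, d=(M1−M0)/(6·2)=451/1376, b=Δ0−h0·(2M0+M1)/6=-623/344
seg 1: a=-2, c=M1/2=1353/688, d=(M2−M1)/(6·2)=-879/1376, b=Δ1−h1·(2M1+M2)/6=365/172
seg 2: a=5, c=M2/2=-321/172, d=(M3−M2)/(6·3)=87/344, b=Δ2−h2·(2M2+M3)/6=799/344
seg 3: a=2, c=M3/2=141/344, d=(M4−M3)/(6·2)=-47/688, b=Δ3−h3·(2M3+M4)/6=-88/43
t_q=11/2 → seg 2, τ=3/2; S=5+799/344·τ+-321/172·τ²+87/344·τ³=14141/2752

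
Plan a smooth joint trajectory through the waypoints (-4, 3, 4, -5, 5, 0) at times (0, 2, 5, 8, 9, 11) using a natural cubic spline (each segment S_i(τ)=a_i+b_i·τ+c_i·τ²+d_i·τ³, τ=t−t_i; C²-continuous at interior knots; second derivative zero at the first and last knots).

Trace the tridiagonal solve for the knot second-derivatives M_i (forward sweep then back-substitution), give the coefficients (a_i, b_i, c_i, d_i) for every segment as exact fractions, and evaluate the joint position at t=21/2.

Δ: Δ0=7/2, Δ1=1/3, Δ2=-3, Δ3=10, Δ4=-5/2
row 1: diag=10, rhs=-19; c'=3/10, d'=-19/10
row 2: denom=12−3·3/10=111/10; d'=(-20−3·-19/10)/(111/10)=-143/111
row 3: denom=8−3·10/37=266/37; d'=(78−3·-143/111)/(266/37)=3029/266
row 4: denom=6−1·37/266=1559/266; d'=(-75−1·3029/266)/(1559/266)=-22979/1559
back: M4=-22979/1559
back: M3=3029/266−37/266·-22979/1559=20949/1559
back: M2=-143/111−10/37·20949/1559=-23011/4677
back: M1=-19/10−3/10·-23011/4677=-661/1559
M: M0=0, M1=-661/1559, M2=-23011/4677, M3=20949/1559, M4=-22979/1559, M5=0
seg 0: a=-4, c=M0/2=0, d=(M1−M0)/(6·2)=-661/18708, b=Δ0−h0·(2M0+M1)/6=34061/9354
seg 1: a=3, c=M1/2=-661/3118, d=(M2−M1)/(6·3)=-10514/42093, b=Δ1−h1·(2M1+M2)/6=30095/9354
seg 2: a=4, c=M2/2=-23011/9354, d=(M3−M2)/(6·3)=42929/42093, b=Δ2−h2·(2M2+M3)/6=-44887/9354
seg 3: a=-5, c=M3/2=20949/3118, d=(M4−M3)/(6·1)=-21964/4677, b=Δ3−h3·(2M3+M4)/6=74621/9354
seg 4: a=5, c=M4/2=-22979/3118, d=(M5−M4)/(6·2)=22979/18708, b=Δ4−h4·(2M4+M5)/6=68531/9354
t_q=21/2 → seg 4, τ=3/2; S=5+68531/9354·τ+-22979/3118·τ²+22979/18708·τ³=177255/49888

  seg 0: a=-4 b=34061/9354 c=0 d=-661/18708
  seg 1: a=3 b=30095/9354 c=-661/3118 d=-10514/42093
  seg 2: a=4 b=-44887/9354 c=-23011/9354 d=42929/42093
  seg 3: a=-5 b=74621/9354 c=20949/3118 d=-21964/4677
  seg 4: a=5 b=68531/9354 c=-22979/3118 d=22979/18708
S(21/2) = 177255/49888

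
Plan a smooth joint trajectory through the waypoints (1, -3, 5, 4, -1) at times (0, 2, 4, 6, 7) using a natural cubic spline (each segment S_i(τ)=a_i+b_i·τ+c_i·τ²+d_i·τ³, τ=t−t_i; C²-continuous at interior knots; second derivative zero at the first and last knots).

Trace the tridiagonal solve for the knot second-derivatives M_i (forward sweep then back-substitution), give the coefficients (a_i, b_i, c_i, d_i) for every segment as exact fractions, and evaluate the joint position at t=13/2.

Δ: Δ0=-2, Δ1=4, Δ2=-1/2, Δ3=-5
row 1: diag=8, rhs=36; c'=1/4, d'=9/2
row 2: denom=8−2·1/4=15/2; d'=(-27−2·9/2)/(15/2)=-24/5
row 3: denom=6−2·4/15=82/15; d'=(-27−2·-24/5)/(82/15)=-261/82
back: M3=-261/82
back: M2=-24/5−4/15·-261/82=-162/41
back: M1=9/2−1/4·-162/41=225/41
M: M0=0, M1=225/41, M2=-162/41, M3=-261/82, M4=0
seg 0: a=1, c=M0/2=0, d=(M1−M0)/(6·2)=75/164, b=Δ0−h0·(2M0+M1)/6=-157/41
seg 1: a=-3, c=M1/2=225/82, d=(M2−M1)/(6·2)=-129/164, b=Δ1−h1·(2M1+M2)/6=68/41
seg 2: a=5, c=M2/2=-81/41, d=(M3−M2)/(6·2)=21/328, b=Δ2−h2·(2M2+M3)/6=131/41
seg 3: a=4, c=M3/2=-261/164, d=(M4−M3)/(6·1)=87/164, b=Δ3−h3·(2M3+M4)/6=-323/82
t_q=13/2 → seg 3, τ=1/2; S=4+-323/82·τ+-261/164·τ²+87/164·τ³=2229/1312

  seg 0: a=1 b=-157/41 c=0 d=75/164
  seg 1: a=-3 b=68/41 c=225/82 d=-129/164
  seg 2: a=5 b=131/41 c=-81/41 d=21/328
  seg 3: a=4 b=-323/82 c=-261/164 d=87/164
S(13/2) = 2229/1312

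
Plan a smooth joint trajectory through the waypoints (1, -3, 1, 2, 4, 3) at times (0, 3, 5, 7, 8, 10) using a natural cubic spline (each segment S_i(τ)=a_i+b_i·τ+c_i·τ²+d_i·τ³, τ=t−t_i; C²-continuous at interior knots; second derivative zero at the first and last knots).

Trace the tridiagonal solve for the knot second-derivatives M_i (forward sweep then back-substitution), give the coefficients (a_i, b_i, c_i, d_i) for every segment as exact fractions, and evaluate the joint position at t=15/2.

  seg 0: a=1 b=-18719/7260 c=0 d=3013/21780
  seg 1: a=-3 b=4199/3630 c=3013/2420 d=-2989/7260
  seg 2: a=1 b=4343/3630 c=-593/484 d=6367/14520
  seg 3: a=2 b=257/165 c=1701/1210 d=-3497/3630
  seg 4: a=4 b=5369/3630 c=-898/605 d=449/1815
S(15/2) = 5827/1936

Δ: Δ0=-4/3, Δ1=2, Δ2=1/2, Δ3=2, Δ4=-1/2
row 1: diag=10, rhs=20; c'=1/5, d'=2
row 2: denom=8−2·1/5=38/5; d'=(-9−2·2)/(38/5)=-65/38
row 3: denom=6−2·5/19=104/19; d'=(9−2·-65/38)/(104/19)=59/26
row 4: denom=6−1·19/104=605/104; d'=(-15−1·59/26)/(605/104)=-1796/605
back: M4=-1796/605
back: M3=59/26−19/104·-1796/605=1701/605
back: M2=-65/38−5/19·1701/605=-593/242
back: M1=2−1/5·-593/242=3013/1210
M: M0=0, M1=3013/1210, M2=-593/242, M3=1701/605, M4=-1796/605, M5=0
seg 0: a=1, c=M0/2=0, d=(M1−M0)/(6·3)=3013/21780, b=Δ0−h0·(2M0+M1)/6=-18719/7260
seg 1: a=-3, c=M1/2=3013/2420, d=(M2−M1)/(6·2)=-2989/7260, b=Δ1−h1·(2M1+M2)/6=4199/3630
seg 2: a=1, c=M2/2=-593/484, d=(M3−M2)/(6·2)=6367/14520, b=Δ2−h2·(2M2+M3)/6=4343/3630
seg 3: a=2, c=M3/2=1701/1210, d=(M4−M3)/(6·1)=-3497/3630, b=Δ3−h3·(2M3+M4)/6=257/165
seg 4: a=4, c=M4/2=-898/605, d=(M5−M4)/(6·2)=449/1815, b=Δ4−h4·(2M4+M5)/6=5369/3630
t_q=15/2 → seg 3, τ=1/2; S=2+257/165·τ+1701/1210·τ²+-3497/3630·τ³=5827/1936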